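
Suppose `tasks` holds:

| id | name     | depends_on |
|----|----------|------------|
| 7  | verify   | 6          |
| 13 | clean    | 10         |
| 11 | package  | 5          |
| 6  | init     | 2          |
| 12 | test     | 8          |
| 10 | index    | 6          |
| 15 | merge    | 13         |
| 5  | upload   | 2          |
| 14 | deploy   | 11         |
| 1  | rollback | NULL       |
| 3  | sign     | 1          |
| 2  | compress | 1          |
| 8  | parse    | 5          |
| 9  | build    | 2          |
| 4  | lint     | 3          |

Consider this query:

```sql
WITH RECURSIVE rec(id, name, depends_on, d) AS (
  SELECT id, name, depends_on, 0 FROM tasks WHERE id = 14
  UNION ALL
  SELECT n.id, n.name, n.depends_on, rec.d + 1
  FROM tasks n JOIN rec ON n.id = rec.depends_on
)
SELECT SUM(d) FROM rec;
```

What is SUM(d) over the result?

Base: id=14 (deploy), depends_on=11, d 0.
Iteration 1: join on id=11 -> package (id 11, depends_on=5, d 1).
Iteration 2: join on id=5 -> upload (id 5, depends_on=2, d 2).
Iteration 3: join on id=2 -> compress (id 2, depends_on=1, d 3).
Iteration 4: join on id=1 -> rollback (id 1, depends_on=NULL, d 4).
Iteration 5: depends_on is NULL; no match; recursion stops.
SUM(d) = 0 + 1 + 2 + 3 + 4 = 10.

10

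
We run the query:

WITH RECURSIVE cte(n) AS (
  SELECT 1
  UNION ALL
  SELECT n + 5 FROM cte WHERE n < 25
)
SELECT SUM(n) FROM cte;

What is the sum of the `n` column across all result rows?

Base: n=1.
Iteration 1: 1 < 25 holds -> n = 1 + 5 = 6.
Iteration 2: 6 < 25 holds -> n = 6 + 5 = 11.
Iteration 3: 11 < 25 holds -> n = 11 + 5 = 16.
Iteration 4: 16 < 25 holds -> n = 16 + 5 = 21.
Iteration 5: 21 < 25 holds -> n = 21 + 5 = 26.
Iteration 6: 26 < 25 fails; recursion stops.
SUM(n) = 1 + 6 + 11 + 16 + 21 + 26 = 81.

81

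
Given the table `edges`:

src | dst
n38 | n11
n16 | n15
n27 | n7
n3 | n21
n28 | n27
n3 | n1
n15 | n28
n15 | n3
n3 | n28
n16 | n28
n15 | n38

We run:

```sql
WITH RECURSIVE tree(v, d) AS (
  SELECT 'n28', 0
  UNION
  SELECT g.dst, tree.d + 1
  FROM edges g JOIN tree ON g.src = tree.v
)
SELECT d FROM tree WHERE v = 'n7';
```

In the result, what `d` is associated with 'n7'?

2

Base: (n28, d=0).
Iteration 1: edges from {n28} -> (n27, d=1).
Iteration 2: edges from {n27} -> (n7, d=2).
Iteration 3: no outgoing edges from {n7}; recursion stops.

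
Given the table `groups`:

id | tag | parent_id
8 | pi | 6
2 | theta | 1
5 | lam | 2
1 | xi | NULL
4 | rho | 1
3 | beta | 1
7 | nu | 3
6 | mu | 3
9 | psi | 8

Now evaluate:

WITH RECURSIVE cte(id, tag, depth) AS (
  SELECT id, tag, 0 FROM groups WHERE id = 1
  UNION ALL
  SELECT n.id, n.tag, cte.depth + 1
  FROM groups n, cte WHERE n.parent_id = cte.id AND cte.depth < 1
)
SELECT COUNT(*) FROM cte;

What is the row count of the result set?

4

Base: id=1 (xi) at depth 0.
Iteration 1: rows with parent_id in {1} -> theta (id 2, depth 1), beta (id 3, depth 1), rho (id 4, depth 1).
Iteration 2: depth < 1 fails for all current rows; recursion stops.
Total rows emitted: 4.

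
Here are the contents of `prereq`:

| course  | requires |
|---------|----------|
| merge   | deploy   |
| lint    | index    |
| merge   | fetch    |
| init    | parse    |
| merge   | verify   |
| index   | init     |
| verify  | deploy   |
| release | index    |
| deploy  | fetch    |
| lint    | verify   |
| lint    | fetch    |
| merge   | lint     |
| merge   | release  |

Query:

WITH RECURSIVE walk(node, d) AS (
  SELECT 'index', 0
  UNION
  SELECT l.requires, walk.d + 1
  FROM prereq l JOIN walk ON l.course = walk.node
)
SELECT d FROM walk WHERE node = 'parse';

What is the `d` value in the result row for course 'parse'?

Base: (index, d=0).
Iteration 1: edges from {index} -> (init, d=1).
Iteration 2: edges from {init} -> (parse, d=2).
Iteration 3: no outgoing edges from {parse}; recursion stops.

2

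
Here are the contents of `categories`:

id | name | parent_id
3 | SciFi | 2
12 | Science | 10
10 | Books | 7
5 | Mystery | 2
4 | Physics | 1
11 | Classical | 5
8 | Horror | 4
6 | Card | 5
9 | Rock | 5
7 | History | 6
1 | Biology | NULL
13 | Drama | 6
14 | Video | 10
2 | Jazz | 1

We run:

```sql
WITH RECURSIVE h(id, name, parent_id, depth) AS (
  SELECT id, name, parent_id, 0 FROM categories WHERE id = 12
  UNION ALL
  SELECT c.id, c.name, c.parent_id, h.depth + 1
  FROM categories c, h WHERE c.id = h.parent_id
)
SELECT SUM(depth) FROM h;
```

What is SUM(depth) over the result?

21

Base: id=12 (Science), parent_id=10, depth 0.
Iteration 1: join on id=10 -> Books (id 10, parent_id=7, depth 1).
Iteration 2: join on id=7 -> History (id 7, parent_id=6, depth 2).
Iteration 3: join on id=6 -> Card (id 6, parent_id=5, depth 3).
Iteration 4: join on id=5 -> Mystery (id 5, parent_id=2, depth 4).
Iteration 5: join on id=2 -> Jazz (id 2, parent_id=1, depth 5).
Iteration 6: join on id=1 -> Biology (id 1, parent_id=NULL, depth 6).
Iteration 7: parent_id is NULL; no match; recursion stops.
SUM(depth) = 0 + 1 + 2 + 3 + 4 + 5 + 6 = 21.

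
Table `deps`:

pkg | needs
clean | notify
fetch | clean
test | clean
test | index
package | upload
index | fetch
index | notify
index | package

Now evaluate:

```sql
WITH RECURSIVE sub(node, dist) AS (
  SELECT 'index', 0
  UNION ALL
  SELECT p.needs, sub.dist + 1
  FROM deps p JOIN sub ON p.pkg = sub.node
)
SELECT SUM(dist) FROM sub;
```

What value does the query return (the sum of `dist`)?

Base: (index, dist=0).
Iteration 1: edges from {index} -> (fetch, dist=1), (notify, dist=1), (package, dist=1).
Iteration 2: edges from {fetch,notify,package} -> (clean, dist=2), (upload, dist=2).
Iteration 3: edges from {clean,upload} -> (notify, dist=3).
Iteration 4: no outgoing edges from {notify}; recursion stops.
SUM(dist) = 0 + 1 + 1 + 1 + 2 + 2 + 3 = 10.

10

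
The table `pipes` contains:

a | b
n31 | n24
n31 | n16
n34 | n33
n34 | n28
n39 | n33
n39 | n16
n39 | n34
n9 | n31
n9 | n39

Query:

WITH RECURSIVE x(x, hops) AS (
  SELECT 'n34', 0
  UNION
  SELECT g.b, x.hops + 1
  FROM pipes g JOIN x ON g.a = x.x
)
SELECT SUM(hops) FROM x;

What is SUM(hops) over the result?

Base: (n34, hops=0).
Iteration 1: edges from {n34} -> (n28, hops=1), (n33, hops=1).
Iteration 2: no outgoing edges from {n28,n33}; recursion stops.
SUM(hops) = 0 + 1 + 1 = 2.

2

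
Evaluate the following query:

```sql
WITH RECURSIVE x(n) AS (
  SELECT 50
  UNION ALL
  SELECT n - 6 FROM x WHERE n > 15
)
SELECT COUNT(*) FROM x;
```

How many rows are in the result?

Base: n=50.
Iteration 1: 50 > 15 holds -> n = 50 - 6 = 44.
Iteration 2: 44 > 15 holds -> n = 44 - 6 = 38.
Iteration 3: 38 > 15 holds -> n = 38 - 6 = 32.
Iteration 4: 32 > 15 holds -> n = 32 - 6 = 26.
Iteration 5: 26 > 15 holds -> n = 26 - 6 = 20.
Iteration 6: 20 > 15 holds -> n = 20 - 6 = 14.
Iteration 7: 14 > 15 fails; recursion stops.
Total rows emitted: 7.

7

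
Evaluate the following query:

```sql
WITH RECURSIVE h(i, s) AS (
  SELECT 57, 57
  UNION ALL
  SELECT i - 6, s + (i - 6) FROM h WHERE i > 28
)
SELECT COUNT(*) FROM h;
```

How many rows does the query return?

Base: i=57, s=57.
Iteration 1: 57 > 28 holds -> i = 57 - 6 = 51, s = 57 + 51 = 108.
Iteration 2: 51 > 28 holds -> i = 51 - 6 = 45, s = 108 + 45 = 153.
Iteration 3: 45 > 28 holds -> i = 45 - 6 = 39, s = 153 + 39 = 192.
Iteration 4: 39 > 28 holds -> i = 39 - 6 = 33, s = 192 + 33 = 225.
Iteration 5: 33 > 28 holds -> i = 33 - 6 = 27, s = 225 + 27 = 252.
Iteration 6: 27 > 28 fails; recursion stops.
Total rows emitted: 6.

6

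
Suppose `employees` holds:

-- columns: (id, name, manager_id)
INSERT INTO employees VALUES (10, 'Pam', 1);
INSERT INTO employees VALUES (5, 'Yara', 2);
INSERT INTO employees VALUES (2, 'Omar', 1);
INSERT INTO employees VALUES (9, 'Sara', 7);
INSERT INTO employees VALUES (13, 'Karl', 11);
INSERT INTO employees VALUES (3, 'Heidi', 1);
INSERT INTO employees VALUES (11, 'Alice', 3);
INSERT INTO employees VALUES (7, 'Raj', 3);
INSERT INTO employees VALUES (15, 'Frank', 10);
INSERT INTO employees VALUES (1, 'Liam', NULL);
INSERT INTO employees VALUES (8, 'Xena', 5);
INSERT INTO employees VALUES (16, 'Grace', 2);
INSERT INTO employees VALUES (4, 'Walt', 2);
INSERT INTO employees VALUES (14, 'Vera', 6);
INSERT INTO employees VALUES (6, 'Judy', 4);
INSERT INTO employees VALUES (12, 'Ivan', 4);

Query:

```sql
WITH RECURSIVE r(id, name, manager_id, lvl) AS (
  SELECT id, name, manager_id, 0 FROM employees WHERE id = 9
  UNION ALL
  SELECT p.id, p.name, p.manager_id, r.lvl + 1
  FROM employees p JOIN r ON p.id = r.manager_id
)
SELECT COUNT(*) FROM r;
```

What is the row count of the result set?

4

Base: id=9 (Sara), manager_id=7, lvl 0.
Iteration 1: join on id=7 -> Raj (id 7, manager_id=3, lvl 1).
Iteration 2: join on id=3 -> Heidi (id 3, manager_id=1, lvl 2).
Iteration 3: join on id=1 -> Liam (id 1, manager_id=NULL, lvl 3).
Iteration 4: manager_id is NULL; no match; recursion stops.
Total rows emitted: 4.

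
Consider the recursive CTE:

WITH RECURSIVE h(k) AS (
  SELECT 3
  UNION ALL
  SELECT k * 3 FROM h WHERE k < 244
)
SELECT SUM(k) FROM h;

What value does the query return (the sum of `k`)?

1092

Base: k=3.
Iteration 1: 3 < 244 holds -> k = 3 * 3 = 9.
Iteration 2: 9 < 244 holds -> k = 9 * 3 = 27.
Iteration 3: 27 < 244 holds -> k = 27 * 3 = 81.
Iteration 4: 81 < 244 holds -> k = 81 * 3 = 243.
Iteration 5: 243 < 244 holds -> k = 243 * 3 = 729.
Iteration 6: 729 < 244 fails; recursion stops.
SUM(k) = 3 + 9 + 27 + 81 + 243 + 729 = 1092.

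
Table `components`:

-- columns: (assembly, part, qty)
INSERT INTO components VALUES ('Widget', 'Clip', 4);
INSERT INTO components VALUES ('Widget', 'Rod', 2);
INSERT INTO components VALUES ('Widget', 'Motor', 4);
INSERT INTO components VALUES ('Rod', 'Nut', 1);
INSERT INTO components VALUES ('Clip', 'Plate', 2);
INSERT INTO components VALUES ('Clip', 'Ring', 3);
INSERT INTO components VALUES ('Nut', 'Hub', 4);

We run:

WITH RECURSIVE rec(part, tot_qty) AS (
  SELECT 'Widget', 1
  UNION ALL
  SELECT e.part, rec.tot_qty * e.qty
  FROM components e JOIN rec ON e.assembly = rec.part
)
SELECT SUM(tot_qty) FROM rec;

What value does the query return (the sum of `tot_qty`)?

Base: (Widget, tot_qty=1).
Iteration 1: components of {Widget} -> Clip = 1*4 = 4, Motor = 1*4 = 4, Rod = 1*2 = 2.
Iteration 2: components of {Clip,Motor,Rod} -> Nut = 2*1 = 2, Plate = 4*2 = 8, Ring = 4*3 = 12.
Iteration 3: components of {Nut,Plate,Ring} -> Hub = 2*4 = 8.
Iteration 4: no further components; recursion stops.
SUM(tot_qty) = 1 + 4 + 2 + 4 + 8 + 12 + 2 + 8 = 41.

41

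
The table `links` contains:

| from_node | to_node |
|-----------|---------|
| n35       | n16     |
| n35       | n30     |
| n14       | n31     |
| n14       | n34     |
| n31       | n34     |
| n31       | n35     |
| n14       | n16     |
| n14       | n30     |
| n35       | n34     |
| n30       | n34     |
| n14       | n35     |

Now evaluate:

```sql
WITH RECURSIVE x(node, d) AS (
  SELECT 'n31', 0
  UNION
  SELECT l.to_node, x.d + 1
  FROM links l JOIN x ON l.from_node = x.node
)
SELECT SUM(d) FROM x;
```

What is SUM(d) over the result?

11

Base: (n31, d=0).
Iteration 1: edges from {n31} -> (n34, d=1), (n35, d=1).
Iteration 2: edges from {n34,n35} -> (n16, d=2), (n30, d=2), (n34, d=2).
Iteration 3: edges from {n16,n30,n34} -> (n34, d=3).
Iteration 4: no outgoing edges from {n34}; recursion stops.
SUM(d) = 0 + 1 + 1 + 2 + 2 + 2 + 3 = 11.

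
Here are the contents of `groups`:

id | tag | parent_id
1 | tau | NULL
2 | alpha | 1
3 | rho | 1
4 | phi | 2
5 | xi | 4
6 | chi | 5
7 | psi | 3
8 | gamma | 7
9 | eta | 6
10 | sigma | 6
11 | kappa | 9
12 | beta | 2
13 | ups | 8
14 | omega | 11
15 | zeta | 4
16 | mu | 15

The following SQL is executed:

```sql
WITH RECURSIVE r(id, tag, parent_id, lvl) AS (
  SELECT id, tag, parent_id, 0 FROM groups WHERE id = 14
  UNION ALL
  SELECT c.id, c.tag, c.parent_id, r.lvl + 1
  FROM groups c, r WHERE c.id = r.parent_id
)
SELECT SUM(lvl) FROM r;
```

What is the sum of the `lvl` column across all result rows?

28

Base: id=14 (omega), parent_id=11, lvl 0.
Iteration 1: join on id=11 -> kappa (id 11, parent_id=9, lvl 1).
Iteration 2: join on id=9 -> eta (id 9, parent_id=6, lvl 2).
Iteration 3: join on id=6 -> chi (id 6, parent_id=5, lvl 3).
Iteration 4: join on id=5 -> xi (id 5, parent_id=4, lvl 4).
Iteration 5: join on id=4 -> phi (id 4, parent_id=2, lvl 5).
Iteration 6: join on id=2 -> alpha (id 2, parent_id=1, lvl 6).
Iteration 7: join on id=1 -> tau (id 1, parent_id=NULL, lvl 7).
Iteration 8: parent_id is NULL; no match; recursion stops.
SUM(lvl) = 0 + 1 + 2 + 3 + 4 + 5 + 6 + 7 = 28.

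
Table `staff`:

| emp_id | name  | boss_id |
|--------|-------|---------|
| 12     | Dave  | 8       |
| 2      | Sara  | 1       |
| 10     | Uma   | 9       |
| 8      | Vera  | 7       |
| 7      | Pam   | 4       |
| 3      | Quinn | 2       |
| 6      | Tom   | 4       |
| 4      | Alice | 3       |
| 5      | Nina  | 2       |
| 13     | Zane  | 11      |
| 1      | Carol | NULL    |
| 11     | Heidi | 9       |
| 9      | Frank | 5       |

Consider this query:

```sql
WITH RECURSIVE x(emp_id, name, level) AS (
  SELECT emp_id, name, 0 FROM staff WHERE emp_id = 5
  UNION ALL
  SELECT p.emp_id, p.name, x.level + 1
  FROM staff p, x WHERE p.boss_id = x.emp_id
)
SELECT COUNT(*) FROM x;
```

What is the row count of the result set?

Base: emp_id=5 (Nina) at level 0.
Iteration 1: rows with boss_id in {5} -> Frank (id 9, level 1).
Iteration 2: rows with boss_id in {9} -> Uma (id 10, level 2), Heidi (id 11, level 2).
Iteration 3: rows with boss_id in {10,11} -> Zane (id 13, level 3).
Iteration 4: no rows with boss_id in {13}; recursion stops.
Total rows emitted: 5.

5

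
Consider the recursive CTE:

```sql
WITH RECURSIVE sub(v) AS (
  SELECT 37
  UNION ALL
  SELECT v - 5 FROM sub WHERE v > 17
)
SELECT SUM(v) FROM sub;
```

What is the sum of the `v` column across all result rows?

135

Base: v=37.
Iteration 1: 37 > 17 holds -> v = 37 - 5 = 32.
Iteration 2: 32 > 17 holds -> v = 32 - 5 = 27.
Iteration 3: 27 > 17 holds -> v = 27 - 5 = 22.
Iteration 4: 22 > 17 holds -> v = 22 - 5 = 17.
Iteration 5: 17 > 17 fails; recursion stops.
SUM(v) = 37 + 32 + 27 + 22 + 17 = 135.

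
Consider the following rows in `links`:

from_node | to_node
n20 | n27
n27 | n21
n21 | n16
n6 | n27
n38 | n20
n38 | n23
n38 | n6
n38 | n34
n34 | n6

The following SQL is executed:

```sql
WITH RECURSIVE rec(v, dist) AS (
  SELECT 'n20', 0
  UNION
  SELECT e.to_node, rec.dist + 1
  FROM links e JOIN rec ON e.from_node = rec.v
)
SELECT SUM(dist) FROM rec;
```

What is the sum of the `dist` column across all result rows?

Base: (n20, dist=0).
Iteration 1: edges from {n20} -> (n27, dist=1).
Iteration 2: edges from {n27} -> (n21, dist=2).
Iteration 3: edges from {n21} -> (n16, dist=3).
Iteration 4: no outgoing edges from {n16}; recursion stops.
SUM(dist) = 0 + 1 + 2 + 3 = 6.

6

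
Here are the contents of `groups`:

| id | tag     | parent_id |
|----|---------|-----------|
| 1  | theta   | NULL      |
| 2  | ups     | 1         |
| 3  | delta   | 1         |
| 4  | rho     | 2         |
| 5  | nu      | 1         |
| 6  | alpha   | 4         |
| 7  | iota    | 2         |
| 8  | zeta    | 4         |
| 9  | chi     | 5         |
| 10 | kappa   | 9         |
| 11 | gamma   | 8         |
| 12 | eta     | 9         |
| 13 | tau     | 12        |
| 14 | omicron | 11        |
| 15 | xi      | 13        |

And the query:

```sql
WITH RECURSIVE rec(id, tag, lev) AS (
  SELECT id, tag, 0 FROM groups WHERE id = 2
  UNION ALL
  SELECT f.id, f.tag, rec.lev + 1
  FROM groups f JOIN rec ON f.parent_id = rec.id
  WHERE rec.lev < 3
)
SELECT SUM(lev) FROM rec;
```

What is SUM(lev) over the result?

Base: id=2 (ups) at lev 0.
Iteration 1: rows with parent_id in {2} -> rho (id 4, lev 1), iota (id 7, lev 1).
Iteration 2: rows with parent_id in {4,7} -> alpha (id 6, lev 2), zeta (id 8, lev 2).
Iteration 3: rows with parent_id in {6,8} -> gamma (id 11, lev 3).
Iteration 4: lev < 3 fails for all current rows; recursion stops.
SUM(lev) = 0 + 1 + 1 + 2 + 2 + 3 = 9.

9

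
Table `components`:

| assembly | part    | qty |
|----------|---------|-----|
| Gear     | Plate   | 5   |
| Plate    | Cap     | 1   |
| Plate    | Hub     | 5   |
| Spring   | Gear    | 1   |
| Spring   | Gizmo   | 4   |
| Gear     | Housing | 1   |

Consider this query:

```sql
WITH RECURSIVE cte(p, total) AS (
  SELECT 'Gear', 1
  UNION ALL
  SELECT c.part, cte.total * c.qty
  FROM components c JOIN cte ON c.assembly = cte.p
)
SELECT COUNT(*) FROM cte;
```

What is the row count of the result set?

5

Base: (Gear, total=1).
Iteration 1: components of {Gear} -> Housing = 1*1 = 1, Plate = 1*5 = 5.
Iteration 2: components of {Housing,Plate} -> Cap = 5*1 = 5, Hub = 5*5 = 25.
Iteration 3: no further components; recursion stops.
Total rows emitted: 5.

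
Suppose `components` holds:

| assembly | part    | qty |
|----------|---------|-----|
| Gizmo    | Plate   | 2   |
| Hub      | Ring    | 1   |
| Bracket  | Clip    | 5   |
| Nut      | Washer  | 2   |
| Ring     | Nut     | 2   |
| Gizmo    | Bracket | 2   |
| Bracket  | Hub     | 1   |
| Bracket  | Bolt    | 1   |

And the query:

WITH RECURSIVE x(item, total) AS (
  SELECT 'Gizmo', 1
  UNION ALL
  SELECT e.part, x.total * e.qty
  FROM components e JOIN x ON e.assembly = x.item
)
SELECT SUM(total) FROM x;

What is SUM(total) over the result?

Base: (Gizmo, total=1).
Iteration 1: components of {Gizmo} -> Bracket = 1*2 = 2, Plate = 1*2 = 2.
Iteration 2: components of {Bracket,Plate} -> Bolt = 2*1 = 2, Clip = 2*5 = 10, Hub = 2*1 = 2.
Iteration 3: components of {Bolt,Clip,Hub} -> Ring = 2*1 = 2.
Iteration 4: components of {Ring} -> Nut = 2*2 = 4.
Iteration 5: components of {Nut} -> Washer = 4*2 = 8.
Iteration 6: no further components; recursion stops.
SUM(total) = 1 + 2 + 2 + 10 + 2 + 2 + 2 + 4 + 8 = 33.

33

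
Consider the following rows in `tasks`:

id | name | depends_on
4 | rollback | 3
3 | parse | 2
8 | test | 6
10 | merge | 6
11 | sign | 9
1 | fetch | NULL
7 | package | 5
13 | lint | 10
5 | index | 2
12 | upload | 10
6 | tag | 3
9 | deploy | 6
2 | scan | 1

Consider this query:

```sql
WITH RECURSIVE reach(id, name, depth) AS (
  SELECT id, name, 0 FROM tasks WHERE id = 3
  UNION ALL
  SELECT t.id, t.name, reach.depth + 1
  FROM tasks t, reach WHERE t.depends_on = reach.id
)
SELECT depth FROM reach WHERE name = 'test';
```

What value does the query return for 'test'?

Base: id=3 (parse) at depth 0.
Iteration 1: rows with depends_on in {3} -> rollback (id 4, depth 1), tag (id 6, depth 1).
Iteration 2: rows with depends_on in {4,6} -> test (id 8, depth 2), deploy (id 9, depth 2), merge (id 10, depth 2).
Iteration 3: rows with depends_on in {8,9,10} -> sign (id 11, depth 3), upload (id 12, depth 3), lint (id 13, depth 3).
Iteration 4: no rows with depends_on in {11,12,13}; recursion stops.

2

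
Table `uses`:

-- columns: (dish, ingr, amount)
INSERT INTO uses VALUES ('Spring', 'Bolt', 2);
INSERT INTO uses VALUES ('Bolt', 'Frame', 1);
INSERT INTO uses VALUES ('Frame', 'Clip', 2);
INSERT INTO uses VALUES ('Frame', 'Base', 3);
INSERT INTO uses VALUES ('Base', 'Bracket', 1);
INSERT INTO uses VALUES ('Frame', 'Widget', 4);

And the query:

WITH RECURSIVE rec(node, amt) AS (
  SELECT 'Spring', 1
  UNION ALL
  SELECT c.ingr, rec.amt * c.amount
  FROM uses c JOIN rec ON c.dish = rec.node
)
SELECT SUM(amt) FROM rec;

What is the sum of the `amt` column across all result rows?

29

Base: (Spring, amt=1).
Iteration 1: components of {Spring} -> Bolt = 1*2 = 2.
Iteration 2: components of {Bolt} -> Frame = 2*1 = 2.
Iteration 3: components of {Frame} -> Base = 2*3 = 6, Clip = 2*2 = 4, Widget = 2*4 = 8.
Iteration 4: components of {Base,Clip,Widget} -> Bracket = 6*1 = 6.
Iteration 5: no further components; recursion stops.
SUM(amt) = 1 + 2 + 2 + 4 + 6 + 8 + 6 = 29.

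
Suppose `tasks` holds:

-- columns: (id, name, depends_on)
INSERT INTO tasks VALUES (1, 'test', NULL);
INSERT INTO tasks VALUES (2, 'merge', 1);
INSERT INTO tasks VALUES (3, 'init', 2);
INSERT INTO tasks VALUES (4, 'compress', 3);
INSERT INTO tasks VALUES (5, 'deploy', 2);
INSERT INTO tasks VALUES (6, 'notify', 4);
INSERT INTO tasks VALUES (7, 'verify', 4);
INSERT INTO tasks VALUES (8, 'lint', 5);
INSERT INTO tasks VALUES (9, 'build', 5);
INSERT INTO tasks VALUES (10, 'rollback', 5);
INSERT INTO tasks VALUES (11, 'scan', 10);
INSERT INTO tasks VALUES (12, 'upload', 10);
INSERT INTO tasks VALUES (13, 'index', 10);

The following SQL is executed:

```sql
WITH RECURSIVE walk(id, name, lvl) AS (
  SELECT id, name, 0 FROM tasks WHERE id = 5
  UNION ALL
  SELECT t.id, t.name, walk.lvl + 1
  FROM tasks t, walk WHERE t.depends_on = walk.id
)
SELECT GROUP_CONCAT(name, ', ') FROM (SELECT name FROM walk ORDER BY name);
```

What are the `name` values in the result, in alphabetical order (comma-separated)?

build, deploy, index, lint, rollback, scan, upload

Base: id=5 (deploy) at lvl 0.
Iteration 1: rows with depends_on in {5} -> lint (id 8, lvl 1), build (id 9, lvl 1), rollback (id 10, lvl 1).
Iteration 2: rows with depends_on in {8,9,10} -> scan (id 11, lvl 2), upload (id 12, lvl 2), index (id 13, lvl 2).
Iteration 3: no rows with depends_on in {11,12,13}; recursion stops.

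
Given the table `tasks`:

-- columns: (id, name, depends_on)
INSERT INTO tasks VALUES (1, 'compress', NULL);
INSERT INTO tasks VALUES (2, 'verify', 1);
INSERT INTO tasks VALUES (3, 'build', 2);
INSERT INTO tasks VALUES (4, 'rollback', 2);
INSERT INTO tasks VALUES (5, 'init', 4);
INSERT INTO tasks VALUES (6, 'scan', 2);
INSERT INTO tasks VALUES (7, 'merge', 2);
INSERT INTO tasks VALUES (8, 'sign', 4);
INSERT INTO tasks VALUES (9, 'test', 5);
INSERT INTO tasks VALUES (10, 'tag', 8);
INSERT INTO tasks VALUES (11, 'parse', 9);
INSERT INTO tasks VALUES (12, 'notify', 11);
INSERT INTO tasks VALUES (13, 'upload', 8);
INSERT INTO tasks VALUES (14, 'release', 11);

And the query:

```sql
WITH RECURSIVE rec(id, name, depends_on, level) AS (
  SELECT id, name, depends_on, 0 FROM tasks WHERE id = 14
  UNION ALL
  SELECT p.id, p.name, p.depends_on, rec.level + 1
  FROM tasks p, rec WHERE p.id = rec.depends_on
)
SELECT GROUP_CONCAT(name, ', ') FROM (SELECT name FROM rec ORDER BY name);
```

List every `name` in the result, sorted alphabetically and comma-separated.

Base: id=14 (release), depends_on=11, level 0.
Iteration 1: join on id=11 -> parse (id 11, depends_on=9, level 1).
Iteration 2: join on id=9 -> test (id 9, depends_on=5, level 2).
Iteration 3: join on id=5 -> init (id 5, depends_on=4, level 3).
Iteration 4: join on id=4 -> rollback (id 4, depends_on=2, level 4).
Iteration 5: join on id=2 -> verify (id 2, depends_on=1, level 5).
Iteration 6: join on id=1 -> compress (id 1, depends_on=NULL, level 6).
Iteration 7: depends_on is NULL; no match; recursion stops.

compress, init, parse, release, rollback, test, verify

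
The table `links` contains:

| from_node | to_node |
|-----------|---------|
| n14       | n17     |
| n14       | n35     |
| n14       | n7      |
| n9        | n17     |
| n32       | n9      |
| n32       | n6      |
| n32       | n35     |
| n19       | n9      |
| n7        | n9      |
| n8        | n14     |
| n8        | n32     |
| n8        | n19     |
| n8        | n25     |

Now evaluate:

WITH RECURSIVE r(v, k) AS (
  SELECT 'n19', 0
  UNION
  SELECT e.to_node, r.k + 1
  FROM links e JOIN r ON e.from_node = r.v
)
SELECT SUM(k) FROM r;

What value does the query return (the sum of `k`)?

Base: (n19, k=0).
Iteration 1: edges from {n19} -> (n9, k=1).
Iteration 2: edges from {n9} -> (n17, k=2).
Iteration 3: no outgoing edges from {n17}; recursion stops.
SUM(k) = 0 + 1 + 2 = 3.

3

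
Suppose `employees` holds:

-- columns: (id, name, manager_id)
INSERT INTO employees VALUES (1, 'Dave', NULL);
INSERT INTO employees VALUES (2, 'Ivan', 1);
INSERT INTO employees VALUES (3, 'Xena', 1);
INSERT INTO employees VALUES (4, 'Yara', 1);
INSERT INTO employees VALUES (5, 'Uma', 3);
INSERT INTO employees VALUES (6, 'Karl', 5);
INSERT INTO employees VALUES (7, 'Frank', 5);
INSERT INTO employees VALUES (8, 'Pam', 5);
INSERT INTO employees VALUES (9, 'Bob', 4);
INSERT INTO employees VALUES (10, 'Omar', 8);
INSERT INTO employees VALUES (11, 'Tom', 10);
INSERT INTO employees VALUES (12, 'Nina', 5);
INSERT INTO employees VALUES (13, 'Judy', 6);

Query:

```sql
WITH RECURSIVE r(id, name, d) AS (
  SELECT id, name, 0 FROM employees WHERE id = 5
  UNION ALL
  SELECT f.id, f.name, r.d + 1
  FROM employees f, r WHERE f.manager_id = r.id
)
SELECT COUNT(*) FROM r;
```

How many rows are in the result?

Base: id=5 (Uma) at d 0.
Iteration 1: rows with manager_id in {5} -> Karl (id 6, d 1), Frank (id 7, d 1), Pam (id 8, d 1), Nina (id 12, d 1).
Iteration 2: rows with manager_id in {6,7,8,12} -> Omar (id 10, d 2), Judy (id 13, d 2).
Iteration 3: rows with manager_id in {10,13} -> Tom (id 11, d 3).
Iteration 4: no rows with manager_id in {11}; recursion stops.
Total rows emitted: 8.

8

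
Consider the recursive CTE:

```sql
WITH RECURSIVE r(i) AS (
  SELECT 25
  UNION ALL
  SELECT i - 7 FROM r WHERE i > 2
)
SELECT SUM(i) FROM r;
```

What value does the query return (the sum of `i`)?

Base: i=25.
Iteration 1: 25 > 2 holds -> i = 25 - 7 = 18.
Iteration 2: 18 > 2 holds -> i = 18 - 7 = 11.
Iteration 3: 11 > 2 holds -> i = 11 - 7 = 4.
Iteration 4: 4 > 2 holds -> i = 4 - 7 = -3.
Iteration 5: -3 > 2 fails; recursion stops.
SUM(i) = 25 + 18 + 11 + 4 + -3 = 55.

55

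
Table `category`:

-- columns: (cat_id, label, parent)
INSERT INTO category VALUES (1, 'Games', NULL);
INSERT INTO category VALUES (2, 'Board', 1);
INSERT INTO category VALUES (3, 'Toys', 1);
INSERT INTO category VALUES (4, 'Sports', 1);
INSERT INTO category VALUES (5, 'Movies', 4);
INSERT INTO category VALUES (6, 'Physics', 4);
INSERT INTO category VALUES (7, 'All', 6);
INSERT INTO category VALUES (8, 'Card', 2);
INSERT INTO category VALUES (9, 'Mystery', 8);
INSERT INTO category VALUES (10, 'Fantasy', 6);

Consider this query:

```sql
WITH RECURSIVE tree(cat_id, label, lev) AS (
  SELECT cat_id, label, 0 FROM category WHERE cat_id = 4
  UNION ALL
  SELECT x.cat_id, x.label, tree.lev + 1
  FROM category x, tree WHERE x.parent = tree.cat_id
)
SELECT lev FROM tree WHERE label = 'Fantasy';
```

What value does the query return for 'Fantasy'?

Base: cat_id=4 (Sports) at lev 0.
Iteration 1: rows with parent in {4} -> Movies (id 5, lev 1), Physics (id 6, lev 1).
Iteration 2: rows with parent in {5,6} -> All (id 7, lev 2), Fantasy (id 10, lev 2).
Iteration 3: no rows with parent in {7,10}; recursion stops.

2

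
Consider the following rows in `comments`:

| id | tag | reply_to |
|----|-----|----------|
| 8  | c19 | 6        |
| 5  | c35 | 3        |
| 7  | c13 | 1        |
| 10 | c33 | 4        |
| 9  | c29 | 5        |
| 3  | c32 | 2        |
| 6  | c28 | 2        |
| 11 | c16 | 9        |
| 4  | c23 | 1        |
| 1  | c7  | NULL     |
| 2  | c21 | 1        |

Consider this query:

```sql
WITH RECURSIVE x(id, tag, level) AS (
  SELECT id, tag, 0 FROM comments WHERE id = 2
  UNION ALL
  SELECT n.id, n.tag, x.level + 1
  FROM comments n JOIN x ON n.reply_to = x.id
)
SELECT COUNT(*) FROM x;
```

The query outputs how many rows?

Base: id=2 (c21) at level 0.
Iteration 1: rows with reply_to in {2} -> c32 (id 3, level 1), c28 (id 6, level 1).
Iteration 2: rows with reply_to in {3,6} -> c35 (id 5, level 2), c19 (id 8, level 2).
Iteration 3: rows with reply_to in {5,8} -> c29 (id 9, level 3).
Iteration 4: rows with reply_to in {9} -> c16 (id 11, level 4).
Iteration 5: no rows with reply_to in {11}; recursion stops.
Total rows emitted: 7.

7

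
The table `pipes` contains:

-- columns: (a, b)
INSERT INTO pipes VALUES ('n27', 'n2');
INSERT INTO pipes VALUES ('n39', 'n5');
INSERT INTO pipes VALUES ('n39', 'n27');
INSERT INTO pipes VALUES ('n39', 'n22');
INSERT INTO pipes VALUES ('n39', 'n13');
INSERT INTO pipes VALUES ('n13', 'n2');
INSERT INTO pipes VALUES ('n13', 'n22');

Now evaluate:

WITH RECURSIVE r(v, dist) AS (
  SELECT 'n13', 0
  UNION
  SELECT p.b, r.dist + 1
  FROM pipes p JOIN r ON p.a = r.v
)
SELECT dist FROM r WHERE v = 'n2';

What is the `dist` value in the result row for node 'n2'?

1

Base: (n13, dist=0).
Iteration 1: edges from {n13} -> (n2, dist=1), (n22, dist=1).
Iteration 2: no outgoing edges from {n2,n22}; recursion stops.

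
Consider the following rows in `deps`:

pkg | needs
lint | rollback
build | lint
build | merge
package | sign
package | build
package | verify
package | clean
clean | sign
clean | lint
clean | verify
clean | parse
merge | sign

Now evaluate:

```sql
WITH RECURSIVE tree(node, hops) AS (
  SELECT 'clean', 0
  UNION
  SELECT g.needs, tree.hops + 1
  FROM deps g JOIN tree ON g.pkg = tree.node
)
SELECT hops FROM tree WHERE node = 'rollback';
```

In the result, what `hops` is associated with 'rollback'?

2

Base: (clean, hops=0).
Iteration 1: edges from {clean} -> (lint, hops=1), (parse, hops=1), (sign, hops=1), (verify, hops=1).
Iteration 2: edges from {lint,parse,sign,verify} -> (rollback, hops=2).
Iteration 3: no outgoing edges from {rollback}; recursion stops.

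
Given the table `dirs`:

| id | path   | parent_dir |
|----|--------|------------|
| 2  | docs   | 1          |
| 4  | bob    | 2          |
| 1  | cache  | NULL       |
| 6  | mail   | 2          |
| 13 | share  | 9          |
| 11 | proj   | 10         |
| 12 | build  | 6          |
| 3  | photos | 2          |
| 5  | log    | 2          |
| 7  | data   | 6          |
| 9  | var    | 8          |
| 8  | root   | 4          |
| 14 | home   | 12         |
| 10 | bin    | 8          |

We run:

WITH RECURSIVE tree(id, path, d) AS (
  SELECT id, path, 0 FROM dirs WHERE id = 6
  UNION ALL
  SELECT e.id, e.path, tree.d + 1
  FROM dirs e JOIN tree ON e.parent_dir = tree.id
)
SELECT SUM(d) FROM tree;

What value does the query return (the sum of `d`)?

4

Base: id=6 (mail) at d 0.
Iteration 1: rows with parent_dir in {6} -> data (id 7, d 1), build (id 12, d 1).
Iteration 2: rows with parent_dir in {7,12} -> home (id 14, d 2).
Iteration 3: no rows with parent_dir in {14}; recursion stops.
SUM(d) = 0 + 1 + 1 + 2 = 4.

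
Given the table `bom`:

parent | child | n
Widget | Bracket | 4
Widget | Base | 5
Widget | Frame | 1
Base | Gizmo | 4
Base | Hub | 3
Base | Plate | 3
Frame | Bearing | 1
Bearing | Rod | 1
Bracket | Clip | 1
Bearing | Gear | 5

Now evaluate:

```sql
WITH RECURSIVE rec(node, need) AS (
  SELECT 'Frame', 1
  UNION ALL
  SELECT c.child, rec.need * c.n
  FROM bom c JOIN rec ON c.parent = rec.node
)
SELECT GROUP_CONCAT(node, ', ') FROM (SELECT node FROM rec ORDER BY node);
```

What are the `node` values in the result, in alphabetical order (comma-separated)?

Base: (Frame, need=1).
Iteration 1: components of {Frame} -> Bearing = 1*1 = 1.
Iteration 2: components of {Bearing} -> Gear = 1*5 = 5, Rod = 1*1 = 1.
Iteration 3: no further components; recursion stops.

Bearing, Frame, Gear, Rod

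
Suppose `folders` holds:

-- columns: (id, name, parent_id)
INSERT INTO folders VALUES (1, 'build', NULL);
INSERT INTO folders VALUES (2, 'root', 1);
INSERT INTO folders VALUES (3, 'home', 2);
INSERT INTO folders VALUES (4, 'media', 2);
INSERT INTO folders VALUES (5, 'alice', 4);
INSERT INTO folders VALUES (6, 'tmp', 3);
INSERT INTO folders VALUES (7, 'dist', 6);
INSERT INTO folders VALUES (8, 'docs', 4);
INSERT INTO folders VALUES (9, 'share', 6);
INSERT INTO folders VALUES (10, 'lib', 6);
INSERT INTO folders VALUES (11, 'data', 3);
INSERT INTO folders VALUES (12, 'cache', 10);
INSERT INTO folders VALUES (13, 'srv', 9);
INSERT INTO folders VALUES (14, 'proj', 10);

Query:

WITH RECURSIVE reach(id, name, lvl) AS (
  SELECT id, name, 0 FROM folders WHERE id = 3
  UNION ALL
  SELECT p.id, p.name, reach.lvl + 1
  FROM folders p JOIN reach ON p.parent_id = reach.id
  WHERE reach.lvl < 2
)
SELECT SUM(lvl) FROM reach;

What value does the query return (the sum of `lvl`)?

8

Base: id=3 (home) at lvl 0.
Iteration 1: rows with parent_id in {3} -> tmp (id 6, lvl 1), data (id 11, lvl 1).
Iteration 2: rows with parent_id in {6,11} -> dist (id 7, lvl 2), share (id 9, lvl 2), lib (id 10, lvl 2).
Iteration 3: lvl < 2 fails for all current rows; recursion stops.
SUM(lvl) = 0 + 1 + 1 + 2 + 2 + 2 = 8.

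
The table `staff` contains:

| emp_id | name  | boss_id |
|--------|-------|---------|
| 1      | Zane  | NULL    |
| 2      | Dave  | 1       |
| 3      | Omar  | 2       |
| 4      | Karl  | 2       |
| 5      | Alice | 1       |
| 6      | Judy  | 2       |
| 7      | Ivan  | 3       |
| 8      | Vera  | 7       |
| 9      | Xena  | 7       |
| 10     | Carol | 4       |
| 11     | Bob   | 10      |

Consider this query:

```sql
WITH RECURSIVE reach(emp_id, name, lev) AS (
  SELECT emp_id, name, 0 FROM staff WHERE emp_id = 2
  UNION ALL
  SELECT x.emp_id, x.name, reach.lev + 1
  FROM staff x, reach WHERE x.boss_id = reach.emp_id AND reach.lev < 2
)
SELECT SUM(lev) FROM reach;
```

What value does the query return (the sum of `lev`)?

Base: emp_id=2 (Dave) at lev 0.
Iteration 1: rows with boss_id in {2} -> Omar (id 3, lev 1), Karl (id 4, lev 1), Judy (id 6, lev 1).
Iteration 2: rows with boss_id in {3,4,6} -> Ivan (id 7, lev 2), Carol (id 10, lev 2).
Iteration 3: lev < 2 fails for all current rows; recursion stops.
SUM(lev) = 0 + 1 + 1 + 1 + 2 + 2 = 7.

7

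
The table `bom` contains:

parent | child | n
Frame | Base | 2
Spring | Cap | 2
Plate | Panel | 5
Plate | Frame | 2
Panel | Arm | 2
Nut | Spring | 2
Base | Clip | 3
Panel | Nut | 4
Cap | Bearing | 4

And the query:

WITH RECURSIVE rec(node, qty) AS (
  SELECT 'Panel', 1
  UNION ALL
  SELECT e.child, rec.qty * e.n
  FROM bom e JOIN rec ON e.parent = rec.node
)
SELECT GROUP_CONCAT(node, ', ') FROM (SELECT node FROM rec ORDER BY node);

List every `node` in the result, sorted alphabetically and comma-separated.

Base: (Panel, qty=1).
Iteration 1: components of {Panel} -> Arm = 1*2 = 2, Nut = 1*4 = 4.
Iteration 2: components of {Arm,Nut} -> Spring = 4*2 = 8.
Iteration 3: components of {Spring} -> Cap = 8*2 = 16.
Iteration 4: components of {Cap} -> Bearing = 16*4 = 64.
Iteration 5: no further components; recursion stops.

Arm, Bearing, Cap, Nut, Panel, Spring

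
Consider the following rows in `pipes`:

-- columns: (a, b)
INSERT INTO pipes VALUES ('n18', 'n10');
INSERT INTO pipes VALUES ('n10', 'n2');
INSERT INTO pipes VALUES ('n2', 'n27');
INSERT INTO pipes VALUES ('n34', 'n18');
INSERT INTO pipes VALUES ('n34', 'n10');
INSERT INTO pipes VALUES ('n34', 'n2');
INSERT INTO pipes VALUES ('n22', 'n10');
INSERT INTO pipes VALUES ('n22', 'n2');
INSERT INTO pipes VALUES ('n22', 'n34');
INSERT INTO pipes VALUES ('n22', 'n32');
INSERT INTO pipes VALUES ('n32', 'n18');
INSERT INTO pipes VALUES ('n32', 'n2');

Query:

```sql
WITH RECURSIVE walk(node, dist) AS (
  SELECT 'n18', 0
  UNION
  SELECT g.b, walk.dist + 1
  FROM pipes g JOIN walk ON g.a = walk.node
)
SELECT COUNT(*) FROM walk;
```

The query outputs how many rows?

Base: (n18, dist=0).
Iteration 1: edges from {n18} -> (n10, dist=1).
Iteration 2: edges from {n10} -> (n2, dist=2).
Iteration 3: edges from {n2} -> (n27, dist=3).
Iteration 4: no outgoing edges from {n27}; recursion stops.
Total rows emitted: 4.

4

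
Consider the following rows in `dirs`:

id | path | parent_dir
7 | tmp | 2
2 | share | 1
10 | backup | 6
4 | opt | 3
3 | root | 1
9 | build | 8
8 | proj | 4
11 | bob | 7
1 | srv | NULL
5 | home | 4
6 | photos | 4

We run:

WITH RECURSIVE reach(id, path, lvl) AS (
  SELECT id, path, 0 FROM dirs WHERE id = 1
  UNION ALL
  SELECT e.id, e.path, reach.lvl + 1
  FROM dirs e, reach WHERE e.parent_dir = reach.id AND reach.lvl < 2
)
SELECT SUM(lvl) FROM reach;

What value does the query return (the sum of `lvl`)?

Base: id=1 (srv) at lvl 0.
Iteration 1: rows with parent_dir in {1} -> share (id 2, lvl 1), root (id 3, lvl 1).
Iteration 2: rows with parent_dir in {2,3} -> opt (id 4, lvl 2), tmp (id 7, lvl 2).
Iteration 3: lvl < 2 fails for all current rows; recursion stops.
SUM(lvl) = 0 + 1 + 1 + 2 + 2 = 6.

6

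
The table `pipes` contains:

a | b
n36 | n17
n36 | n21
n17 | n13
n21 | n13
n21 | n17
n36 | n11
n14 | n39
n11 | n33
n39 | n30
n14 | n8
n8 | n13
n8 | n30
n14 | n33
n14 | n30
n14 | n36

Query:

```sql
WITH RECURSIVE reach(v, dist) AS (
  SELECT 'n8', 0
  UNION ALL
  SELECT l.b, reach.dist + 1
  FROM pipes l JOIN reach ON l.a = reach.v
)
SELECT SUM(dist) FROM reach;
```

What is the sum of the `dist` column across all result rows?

2

Base: (n8, dist=0).
Iteration 1: edges from {n8} -> (n13, dist=1), (n30, dist=1).
Iteration 2: no outgoing edges from {n13,n30}; recursion stops.
SUM(dist) = 0 + 1 + 1 = 2.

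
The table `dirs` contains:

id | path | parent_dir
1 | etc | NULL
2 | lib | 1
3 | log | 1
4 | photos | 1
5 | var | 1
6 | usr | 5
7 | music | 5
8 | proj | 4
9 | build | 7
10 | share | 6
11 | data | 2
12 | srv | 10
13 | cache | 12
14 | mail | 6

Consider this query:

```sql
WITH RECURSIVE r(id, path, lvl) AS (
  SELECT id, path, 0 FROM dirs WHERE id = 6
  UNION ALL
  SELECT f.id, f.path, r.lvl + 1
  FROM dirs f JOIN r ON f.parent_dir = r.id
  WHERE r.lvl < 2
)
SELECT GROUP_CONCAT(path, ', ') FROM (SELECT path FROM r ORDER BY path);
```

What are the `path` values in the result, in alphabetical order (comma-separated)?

Base: id=6 (usr) at lvl 0.
Iteration 1: rows with parent_dir in {6} -> share (id 10, lvl 1), mail (id 14, lvl 1).
Iteration 2: rows with parent_dir in {10,14} -> srv (id 12, lvl 2).
Iteration 3: lvl < 2 fails for all current rows; recursion stops.

mail, share, srv, usr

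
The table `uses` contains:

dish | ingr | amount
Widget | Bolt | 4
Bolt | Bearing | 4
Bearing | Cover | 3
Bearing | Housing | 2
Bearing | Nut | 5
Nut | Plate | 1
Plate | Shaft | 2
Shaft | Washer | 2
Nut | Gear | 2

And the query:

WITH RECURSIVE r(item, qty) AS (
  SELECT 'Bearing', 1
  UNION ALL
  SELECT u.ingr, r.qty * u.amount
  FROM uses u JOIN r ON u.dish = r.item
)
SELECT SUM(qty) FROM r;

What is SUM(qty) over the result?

56

Base: (Bearing, qty=1).
Iteration 1: components of {Bearing} -> Cover = 1*3 = 3, Housing = 1*2 = 2, Nut = 1*5 = 5.
Iteration 2: components of {Cover,Housing,Nut} -> Gear = 5*2 = 10, Plate = 5*1 = 5.
Iteration 3: components of {Gear,Plate} -> Shaft = 5*2 = 10.
Iteration 4: components of {Shaft} -> Washer = 10*2 = 20.
Iteration 5: no further components; recursion stops.
SUM(qty) = 1 + 3 + 2 + 5 + 5 + 10 + 10 + 20 = 56.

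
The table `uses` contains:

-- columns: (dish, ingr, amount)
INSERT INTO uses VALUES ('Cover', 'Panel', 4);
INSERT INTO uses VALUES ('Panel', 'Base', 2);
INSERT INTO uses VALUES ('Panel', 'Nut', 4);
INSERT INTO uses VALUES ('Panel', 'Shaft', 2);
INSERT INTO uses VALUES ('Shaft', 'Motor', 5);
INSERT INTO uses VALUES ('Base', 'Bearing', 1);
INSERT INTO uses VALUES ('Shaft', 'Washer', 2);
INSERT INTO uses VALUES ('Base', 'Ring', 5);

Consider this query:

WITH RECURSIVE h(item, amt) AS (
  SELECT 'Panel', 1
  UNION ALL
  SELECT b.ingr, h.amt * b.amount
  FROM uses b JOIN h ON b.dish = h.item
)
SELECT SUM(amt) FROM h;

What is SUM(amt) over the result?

Base: (Panel, amt=1).
Iteration 1: components of {Panel} -> Base = 1*2 = 2, Nut = 1*4 = 4, Shaft = 1*2 = 2.
Iteration 2: components of {Base,Nut,Shaft} -> Bearing = 2*1 = 2, Motor = 2*5 = 10, Ring = 2*5 = 10, Washer = 2*2 = 4.
Iteration 3: no further components; recursion stops.
SUM(amt) = 1 + 2 + 4 + 2 + 2 + 10 + 10 + 4 = 35.

35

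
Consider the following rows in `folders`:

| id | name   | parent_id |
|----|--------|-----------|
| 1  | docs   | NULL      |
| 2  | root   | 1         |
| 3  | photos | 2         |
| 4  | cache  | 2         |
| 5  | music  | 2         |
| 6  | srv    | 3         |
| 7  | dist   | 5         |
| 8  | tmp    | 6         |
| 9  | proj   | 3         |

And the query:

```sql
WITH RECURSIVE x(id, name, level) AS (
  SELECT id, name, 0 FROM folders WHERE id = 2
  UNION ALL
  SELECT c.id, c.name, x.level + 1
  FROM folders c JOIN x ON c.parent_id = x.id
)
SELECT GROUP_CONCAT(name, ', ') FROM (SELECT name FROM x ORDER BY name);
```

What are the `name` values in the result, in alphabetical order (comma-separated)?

cache, dist, music, photos, proj, root, srv, tmp

Base: id=2 (root) at level 0.
Iteration 1: rows with parent_id in {2} -> photos (id 3, level 1), cache (id 4, level 1), music (id 5, level 1).
Iteration 2: rows with parent_id in {3,4,5} -> srv (id 6, level 2), dist (id 7, level 2), proj (id 9, level 2).
Iteration 3: rows with parent_id in {6,7,9} -> tmp (id 8, level 3).
Iteration 4: no rows with parent_id in {8}; recursion stops.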